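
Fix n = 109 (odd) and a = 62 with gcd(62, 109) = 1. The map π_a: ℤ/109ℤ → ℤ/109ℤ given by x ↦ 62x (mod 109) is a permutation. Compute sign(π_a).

-1

Trace 89: π^k(89) = [89, 68, 74, 10, 75, 72, 104] for k=0..6.
π_62 has 2 disjoint cycles with lengths [108, 1] on {0,…,108}.
2 cycles on 109: each ℓ→(−1)^(ℓ−1), product (−1)^107 = -1.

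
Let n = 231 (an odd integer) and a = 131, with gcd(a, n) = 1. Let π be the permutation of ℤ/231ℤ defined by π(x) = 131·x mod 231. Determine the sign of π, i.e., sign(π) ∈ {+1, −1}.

Start at x=1: 1 → 131 → 67 → 230 → 100 → 164 → 1 (one orbit).
π_131 has 50 disjoint cycles with lengths [6, 6, 6, 6, 6, 6, 6, 6, 6, 6, 6, 6, 6, 6, 6, 6, 6, 6, 6, 6, 6, 6, 6, 6, 6, 6, 6, 6, 6, 6, 6, 6, 6, 2, 2, 2, 2, 2, 2, 2, 2, 2, 2, 2, 2, 2, 2, 2, 2, 1] on {0,…,230}.
50 cycles on 231: each ℓ→(−1)^(ℓ−1), product (−1)^181 = -1.

-1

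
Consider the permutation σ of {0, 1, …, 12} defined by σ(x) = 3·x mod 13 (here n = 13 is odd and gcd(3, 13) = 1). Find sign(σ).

+1

Trace 9: π^k(9) = [9, 1, 3] for k=0..2.
π_3 has 5 disjoint cycles with lengths [3, 3, 3, 3, 1] on {0,…,12}.
5 cycles on 13: each ℓ→(−1)^(ℓ−1), product (−1)^8 = +1.
Zolotarev: (3|13) = +1, matching the cycle-count sign.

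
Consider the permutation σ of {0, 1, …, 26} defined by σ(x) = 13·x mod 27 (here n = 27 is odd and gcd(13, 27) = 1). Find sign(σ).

+1

Orbit of 22 under x↦13x: [22, 16, 19, 4, 25, 1, 13]… (length divides ord_27(13)).
7 cycles of lengths [9, 9, 3, 3, 1, 1, 1].
Σ(ℓ_i−1) = 27−7 = 20; sign = (−1)^20 = +1.
Zolotarev: (13|27) = +1, matching the cycle-count sign.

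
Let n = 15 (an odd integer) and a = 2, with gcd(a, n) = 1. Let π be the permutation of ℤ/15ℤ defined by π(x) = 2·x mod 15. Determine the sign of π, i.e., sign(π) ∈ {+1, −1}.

Orbit of 4 under x↦2x: [4, 8, 1, 2]… (length divides ord_15(2)).
Cycle lengths of π_2 on ℤ/15ℤ: [4, 4, 4, 2, 1]; 5 cycles in total.
5 cycles on 15: each ℓ→(−1)^(ℓ−1), product (−1)^10 = +1.
(2|15)_J = +1 (Zolotarev's lemma cross-check).

+1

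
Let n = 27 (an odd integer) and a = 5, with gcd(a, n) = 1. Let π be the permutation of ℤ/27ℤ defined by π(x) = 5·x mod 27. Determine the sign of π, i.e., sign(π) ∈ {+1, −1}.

Orbit of 4 under x↦5x: [4, 20, 19, 14, 16, 26, 22]… (length divides ord_27(5)).
Decompose π into cycles: lengths [18, 6, 2, 1] (4 cycles, including the fixed point 0).
sign(π) = (−1)^{n − #cycles} = (−1)^{27−4} = (−1)^23 = -1.
The Jacobi symbol (5|27) = -1 (Zolotarev) agrees.

-1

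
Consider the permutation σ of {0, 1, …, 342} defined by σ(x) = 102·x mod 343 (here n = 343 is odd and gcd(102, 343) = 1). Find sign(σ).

Start at x=109: 109 → 142 → 78 → 67 → 317 → 92 → 123 → … (one orbit).
π_102 has 7 disjoint cycles with lengths [147, 147, 21, 21, 3, 3, 1] on {0,…,342}.
sign(π) = (−1)^{n − #cycles} = (−1)^{343−7} = (−1)^336 = +1.

+1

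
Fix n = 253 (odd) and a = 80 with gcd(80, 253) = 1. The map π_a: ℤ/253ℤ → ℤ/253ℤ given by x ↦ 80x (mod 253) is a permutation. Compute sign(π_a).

-1

Trace 42: π^k(42) = [42, 71, 114, 12, 201, 141, 148] for k=0..6.
Cycle lengths of π_80 on ℤ/253ℤ: [110, 110, 22, 5, 5, 1]; 6 cycles in total.
6 cycles on 253: each ℓ→(−1)^(ℓ−1), product (−1)^247 = -1.
Zolotarev: (80|253) = -1, matching the cycle-count sign.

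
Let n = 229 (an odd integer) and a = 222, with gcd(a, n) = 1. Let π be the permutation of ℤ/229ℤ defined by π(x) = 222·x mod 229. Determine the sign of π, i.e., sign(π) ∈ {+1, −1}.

Trace 178: π^k(178) = [178, 128, 20, 89, 64, 10, 159] for k=0..6.
Cycle lengths of π_222 on ℤ/229ℤ: [228, 1]; 2 cycles in total.
Σ(ℓ_i−1) = 229−2 = 227; sign = (−1)^227 = -1.
Via Zolotarev, sign(π_{222}) = (222|229) = -1.

-1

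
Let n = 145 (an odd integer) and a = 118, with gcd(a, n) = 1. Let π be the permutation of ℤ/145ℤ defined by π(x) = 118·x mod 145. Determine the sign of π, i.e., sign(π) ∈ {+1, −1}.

+1

Start at x=37: 37 → 16 → 3 → 64 → 12 → 111 → 48 → … (one orbit).
The orbit structure of x ↦ 118x mod 145: 7 orbits of sizes [28, 28, 28, 28, 28, 4, 1].
7 cycles on 145: each ℓ→(−1)^(ℓ−1), product (−1)^138 = +1.
(118|145)_J = +1 (Zolotarev's lemma cross-check).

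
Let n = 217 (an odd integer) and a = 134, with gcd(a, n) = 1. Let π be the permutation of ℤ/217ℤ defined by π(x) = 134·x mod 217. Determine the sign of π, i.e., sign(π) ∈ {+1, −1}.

+1

Trace 71: π^k(71) = [71, 183, 1, 134, 162, 8, 204] for k=0..6.
π_134 has 21 disjoint cycles with lengths [15, 15, 15, 15, 15, 15, 15, 15, 15, 15, 15, 15, 15, 15, 1, 1, 1, 1, 1, 1, 1] on {0,…,216}.
With 21 cycles on 217 points, sign = (−1)^{217−21} = +1.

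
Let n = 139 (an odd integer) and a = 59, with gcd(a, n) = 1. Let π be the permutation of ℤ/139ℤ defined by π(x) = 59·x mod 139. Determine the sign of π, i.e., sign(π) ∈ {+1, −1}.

-1

Trace 75: π^k(75) = [75, 116, 33, 1, 59, 6, 76] for k=0..6.
π_59 has 4 disjoint cycles with lengths [46, 46, 46, 1] on {0,…,138}.
sign(π) = (−1)^{n − #cycles} = (−1)^{139−4} = (−1)^135 = -1.
(59|139)_J = -1 (Zolotarev's lemma cross-check).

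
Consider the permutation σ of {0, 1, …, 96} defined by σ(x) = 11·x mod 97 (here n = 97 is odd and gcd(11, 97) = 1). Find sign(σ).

Orbit of 6 under x↦11x: [6, 66, 47, 32, 61, 89, 9]… (length divides ord_97(11)).
The orbit structure of x ↦ 11x mod 97: 3 orbits of sizes [48, 48, 1].
Σ(ℓ_i−1) = 97−3 = 94; sign = (−1)^94 = +1.
(11|97)_J = +1 (Zolotarev's lemma cross-check).

+1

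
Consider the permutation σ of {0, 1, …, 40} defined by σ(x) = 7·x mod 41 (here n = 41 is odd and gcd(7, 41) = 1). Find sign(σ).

-1

Orbit of 23 under x↦7x: [23, 38, 20, 17, 37, 13, 9]… (length divides ord_41(7)).
Cycle lengths of π_7 on ℤ/41ℤ: [40, 1]; 2 cycles in total.
Σ(ℓ_i−1) = 41−2 = 39; sign = (−1)^39 = -1.
Check: (7/41) = -1 by Zolotarev.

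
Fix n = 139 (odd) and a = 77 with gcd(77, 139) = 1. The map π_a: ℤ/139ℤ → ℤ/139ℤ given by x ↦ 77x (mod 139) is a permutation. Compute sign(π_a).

Start at x=65: 65 → 1 → 77 → 91 → 57 → 80 → 44 → … (one orbit).
Decompose π into cycles: lengths [23, 23, 23, 23, 23, 23, 1] (7 cycles, including the fixed point 0).
Σ(ℓ_i−1) = 139−7 = 132; sign = (−1)^132 = +1.
The Jacobi symbol (77|139) = +1 (Zolotarev) agrees.

+1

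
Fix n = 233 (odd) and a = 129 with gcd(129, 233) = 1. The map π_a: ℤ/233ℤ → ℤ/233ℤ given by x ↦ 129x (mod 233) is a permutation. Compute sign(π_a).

Start at x=52: 52 → 184 → 203 → 91 → 89 → 64 → 101 → … (one orbit).
The orbit structure of x ↦ 129x mod 233: 3 orbits of sizes [116, 116, 1].
233 − 3 = 230 transpositions; sign(π) = (−1)^230 = +1.
(129|233)_J = +1 (Zolotarev's lemma cross-check).

+1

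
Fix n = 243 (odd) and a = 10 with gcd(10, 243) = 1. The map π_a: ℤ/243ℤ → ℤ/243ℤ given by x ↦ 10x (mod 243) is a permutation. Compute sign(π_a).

+1

Start at x=19: 19 → 190 → 199 → 46 → 217 → 226 → 73 → … (one orbit).
Cycle lengths of π_10 on ℤ/243ℤ: [27, 27, 27, 27, 27, 27, 9, 9, 9, 9, 9, 9, 3, 3, 3, 3, 3, 3, 1, 1, 1, 1, 1, 1, 1, 1, 1]; 27 cycles in total.
n − c = 243 − 27 = 216; sign = (−1)^216 = +1.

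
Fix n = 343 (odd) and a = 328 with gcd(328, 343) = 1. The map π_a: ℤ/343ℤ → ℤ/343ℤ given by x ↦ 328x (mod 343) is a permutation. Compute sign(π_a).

Orbit of 328 under x↦328x: [328, 225, 55, 204, 27, 281, 244]… (length divides ord_343(328)).
Decompose π into cycles: lengths [98, 98, 98, 14, 14, 14, 2, 2, 2, 1] (10 cycles, including the fixed point 0).
10 cycles on 343: each ℓ→(−1)^(ℓ−1), product (−1)^333 = -1.
Via Zolotarev, sign(π_{328}) = (328|343) = -1.

-1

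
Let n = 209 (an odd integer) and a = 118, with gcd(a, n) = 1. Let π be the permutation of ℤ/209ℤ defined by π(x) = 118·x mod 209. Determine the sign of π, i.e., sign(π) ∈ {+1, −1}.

-1

Orbit of 130 under x↦118x: [130, 83, 180, 131, 201, 101, 5]… (length divides ord_209(118)).
Cycle lengths of π_118 on ℤ/209ℤ: [90, 90, 10, 9, 9, 1]; 6 cycles in total.
With 6 cycles on 209 points, sign = (−1)^{209−6} = -1.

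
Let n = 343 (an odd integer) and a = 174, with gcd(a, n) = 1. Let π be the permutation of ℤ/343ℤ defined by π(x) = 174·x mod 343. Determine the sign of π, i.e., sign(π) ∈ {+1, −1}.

Trace 265: π^k(265) = [265, 148, 27, 239, 83, 36, 90] for k=0..6.
Decompose π into cycles: lengths [98, 98, 98, 14, 14, 14, 2, 2, 2, 1] (10 cycles, including the fixed point 0).
With 10 cycles on 343 points, sign = (−1)^{343−10} = -1.
Check: (174/343) = -1 by Zolotarev.

-1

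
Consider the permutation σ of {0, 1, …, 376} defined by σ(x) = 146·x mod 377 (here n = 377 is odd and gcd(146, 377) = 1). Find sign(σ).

Orbit of 204 under x↦146x: [204, 1, 146]… (length divides ord_377(146)).
Decompose π into cycles: lengths [3, 3, 3, 3, 3, 3, 3, 3, 3, 3, 3, 3, 3, 3, 3, 3, 3, 3, 3, 3, 3, 3, 3, 3, 3, 3, 3, 3, 3, 3, 3, 3, 3, 3, 3, 3, 3, 3, 3, 3, 3, 3, 3, 3, 3, 3, 3, 3, 3, 3, 3, 3, 3, 3, 3, 3, 3, 3, 3, 3, 3, 3, 3, 3, 3, 3, 3, 3, 3, 3, 3, 3, 3, 3, 3, 3, 3, 3, 3, 3, 3, 3, 3, 3, 3, 3, 3, 3, 3, 3, 3, 3, 3, 3, 3, 3, 3, 3, 3, 3, 3, 3, 3, 3, 3, 3, 3, 3, 3, 3, 3, 3, 3, 3, 3, 3, 1, 1, 1, 1, 1, 1, 1, 1, 1, 1, 1, 1, 1, 1, 1, 1, 1, 1, 1, 1, 1, 1, 1, 1, 1, 1, 1, 1, 1] (145 cycles, including the fixed point 0).
145 cycles on 377: each ℓ→(−1)^(ℓ−1), product (−1)^232 = +1.

+1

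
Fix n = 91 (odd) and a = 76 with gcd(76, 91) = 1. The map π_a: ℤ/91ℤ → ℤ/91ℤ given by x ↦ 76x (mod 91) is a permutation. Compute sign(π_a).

Orbit of 22 under x↦76x: [22, 34, 36, 6, 1, 76, 43]… (length divides ord_91(76)).
Cycle lengths of π_76 on ℤ/91ℤ: [12, 12, 12, 12, 12, 12, 12, 2, 2, 2, 1]; 11 cycles in total.
91 − 11 = 80 transpositions; sign(π) = (−1)^80 = +1.

+1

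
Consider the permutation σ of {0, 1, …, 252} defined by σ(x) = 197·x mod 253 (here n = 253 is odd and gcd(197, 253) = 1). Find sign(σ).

Trace 100: π^k(100) = [100, 219, 133, 142, 144, 32, 232] for k=0..6.
Decompose π into cycles: lengths [22, 22, 22, 22, 22, 22, 22, 22, 22, 22, 11, 11, 2, 2, 2, 2, 2, 1] (18 cycles, including the fixed point 0).
sign(π) = (−1)^{n − #cycles} = (−1)^{253−18} = (−1)^235 = -1.
(197|253)_J = -1 (Zolotarev's lemma cross-check).

-1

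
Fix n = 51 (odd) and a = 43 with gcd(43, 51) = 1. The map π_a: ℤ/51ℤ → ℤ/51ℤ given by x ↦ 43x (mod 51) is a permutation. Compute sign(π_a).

+1

Orbit of 49 under x↦43x: [49, 16, 25, 4, 19, 1, 43]… (length divides ord_51(43)).
The orbit structure of x ↦ 43x mod 51: 9 orbits of sizes [8, 8, 8, 8, 8, 8, 1, 1, 1].
sign(π) = (−1)^{n − #cycles} = (−1)^{51−9} = (−1)^42 = +1.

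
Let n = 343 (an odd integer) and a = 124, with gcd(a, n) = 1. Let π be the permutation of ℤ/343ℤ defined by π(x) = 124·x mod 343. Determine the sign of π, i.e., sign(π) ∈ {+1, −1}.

-1

Trace 177: π^k(177) = [177, 339, 190, 236, 109, 139, 86] for k=0..6.
4 cycles of lengths [294, 42, 6, 1].
4 cycles on 343: each ℓ→(−1)^(ℓ−1), product (−1)^339 = -1.
(124|343)_J = -1 (Zolotarev's lemma cross-check).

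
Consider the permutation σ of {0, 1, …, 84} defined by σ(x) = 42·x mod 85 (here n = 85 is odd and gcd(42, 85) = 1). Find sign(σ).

Trace 16: π^k(16) = [16, 77, 4, 83, 1, 42, 64] for k=0..6.
12 cycles of lengths [8, 8, 8, 8, 8, 8, 8, 8, 8, 8, 4, 1].
n − c = 85 − 12 = 73; sign = (−1)^73 = -1.
Zolotarev: (42|85) = -1, matching the cycle-count sign.

-1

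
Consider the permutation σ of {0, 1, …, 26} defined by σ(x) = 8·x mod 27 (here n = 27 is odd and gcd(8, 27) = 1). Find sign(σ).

-1

Trace 1: π^k(1) = [1, 8, 10, 26, 19, 17] for k=0..5.
Decompose π into cycles: lengths [6, 6, 6, 2, 2, 2, 2, 1] (8 cycles, including the fixed point 0).
8 cycles on 27: each ℓ→(−1)^(ℓ−1), product (−1)^19 = -1.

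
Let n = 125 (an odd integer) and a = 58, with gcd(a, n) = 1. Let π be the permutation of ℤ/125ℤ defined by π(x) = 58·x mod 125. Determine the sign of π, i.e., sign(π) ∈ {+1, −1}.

-1

Trace 36: π^k(36) = [36, 88, 104, 32, 106, 23, 84] for k=0..6.
4 cycles of lengths [100, 20, 4, 1].
Σ(ℓ_i−1) = 125−4 = 121; sign = (−1)^121 = -1.
The Jacobi symbol (58|125) = -1 (Zolotarev) agrees.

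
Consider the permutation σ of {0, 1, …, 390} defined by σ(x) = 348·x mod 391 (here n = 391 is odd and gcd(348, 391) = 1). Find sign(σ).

+1

Trace 223: π^k(223) = [223, 186, 213, 225, 100, 1, 348] for k=0..6.
The orbit structure of x ↦ 348x mod 391: 9 orbits of sizes [88, 88, 88, 88, 11, 11, 8, 8, 1].
391 − 9 = 382 transpositions; sign(π) = (−1)^382 = +1.
Zolotarev: (348|391) = +1, matching the cycle-count sign.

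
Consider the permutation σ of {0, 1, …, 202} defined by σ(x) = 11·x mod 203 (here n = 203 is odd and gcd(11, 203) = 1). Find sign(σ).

Start at x=18: 18 → 198 → 148 → 4 → 44 → 78 → 46 → … (one orbit).
The orbit structure of x ↦ 11x mod 203: 6 orbits of sizes [84, 84, 28, 3, 3, 1].
203 − 6 = 197 transpositions; sign(π) = (−1)^197 = -1.

-1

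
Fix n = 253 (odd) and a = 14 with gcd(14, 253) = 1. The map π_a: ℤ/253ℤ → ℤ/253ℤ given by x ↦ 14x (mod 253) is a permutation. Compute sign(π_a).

Orbit of 196 under x↦14x: [196, 214, 213, 199, 3, 42, 82]… (length divides ord_253(14)).
6 cycles of lengths [110, 110, 22, 5, 5, 1].
sign(π) = (−1)^{n − #cycles} = (−1)^{253−6} = (−1)^247 = -1.

-1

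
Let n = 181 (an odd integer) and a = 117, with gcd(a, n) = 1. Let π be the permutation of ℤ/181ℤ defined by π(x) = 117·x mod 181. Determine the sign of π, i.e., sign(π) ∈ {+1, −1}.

+1

Orbit of 82 under x↦117x: [82, 1, 117, 114, 125, 145, 132]… (length divides ord_181(117)).
13 cycles of lengths [15, 15, 15, 15, 15, 15, 15, 15, 15, 15, 15, 15, 1].
With 13 cycles on 181 points, sign = (−1)^{181−13} = +1.
Check: (117/181) = +1 by Zolotarev.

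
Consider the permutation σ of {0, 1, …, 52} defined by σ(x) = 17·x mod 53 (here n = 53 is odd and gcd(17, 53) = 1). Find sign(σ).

+1

Orbit of 52 under x↦17x: [52, 36, 29, 16, 7, 13, 9]… (length divides ord_53(17)).
3 cycles of lengths [26, 26, 1].
53 − 3 = 50 transpositions; sign(π) = (−1)^50 = +1.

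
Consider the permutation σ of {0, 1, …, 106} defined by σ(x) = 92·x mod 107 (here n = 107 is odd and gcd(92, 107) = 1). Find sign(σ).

+1

Orbit of 11 under x↦92x: [11, 49, 14, 4, 47, 44, 89]… (length divides ord_107(92)).
Cycle lengths of π_92 on ℤ/107ℤ: [53, 53, 1]; 3 cycles in total.
3 cycles on 107: each ℓ→(−1)^(ℓ−1), product (−1)^104 = +1.
Zolotarev: (92|107) = +1, matching the cycle-count sign.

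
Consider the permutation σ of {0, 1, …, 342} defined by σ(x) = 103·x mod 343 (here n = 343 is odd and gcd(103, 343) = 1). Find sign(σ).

Orbit of 125 under x↦103x: [125, 184, 87, 43, 313, 340, 34]… (length divides ord_343(103)).
The orbit structure of x ↦ 103x mod 343: 4 orbits of sizes [294, 42, 6, 1].
n − c = 343 − 4 = 339; sign = (−1)^339 = -1.

-1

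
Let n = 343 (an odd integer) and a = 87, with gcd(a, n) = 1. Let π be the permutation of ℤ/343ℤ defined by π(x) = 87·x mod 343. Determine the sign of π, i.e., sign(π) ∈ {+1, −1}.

Start at x=300: 300 → 32 → 40 → 50 → 234 → 121 → 237 → … (one orbit).
π_87 has 4 disjoint cycles with lengths [294, 42, 6, 1] on {0,…,342}.
Σ(ℓ_i−1) = 343−4 = 339; sign = (−1)^339 = -1.
Via Zolotarev, sign(π_{87}) = (87|343) = -1.

-1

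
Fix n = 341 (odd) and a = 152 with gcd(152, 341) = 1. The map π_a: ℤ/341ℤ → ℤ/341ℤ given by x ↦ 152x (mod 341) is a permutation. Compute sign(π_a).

Trace 257: π^k(257) = [257, 190, 236, 67, 295, 169, 113] for k=0..6.
Decompose π into cycles: lengths [15, 15, 15, 15, 15, 15, 15, 15, 15, 15, 15, 15, 15, 15, 15, 15, 15, 15, 15, 15, 15, 15, 5, 5, 1] (25 cycles, including the fixed point 0).
n − c = 341 − 25 = 316; sign = (−1)^316 = +1.

+1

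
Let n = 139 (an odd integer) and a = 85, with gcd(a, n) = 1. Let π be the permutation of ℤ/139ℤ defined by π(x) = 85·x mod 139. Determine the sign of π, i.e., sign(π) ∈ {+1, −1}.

Trace 24: π^k(24) = [24, 94, 67, 135, 77, 12, 47] for k=0..6.
2 cycles of lengths [138, 1].
Σ(ℓ_i−1) = 139−2 = 137; sign = (−1)^137 = -1.

-1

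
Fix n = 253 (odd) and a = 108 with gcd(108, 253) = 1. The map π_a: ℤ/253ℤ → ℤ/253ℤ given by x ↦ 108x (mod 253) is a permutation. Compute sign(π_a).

+1

Trace 78: π^k(78) = [78, 75, 4, 179, 104, 100, 174] for k=0..6.
Cycle lengths of π_108 on ℤ/253ℤ: [55, 55, 55, 55, 11, 11, 5, 5, 1]; 9 cycles in total.
253 − 9 = 244 transpositions; sign(π) = (−1)^244 = +1.
(108|253)_J = +1 (Zolotarev's lemma cross-check).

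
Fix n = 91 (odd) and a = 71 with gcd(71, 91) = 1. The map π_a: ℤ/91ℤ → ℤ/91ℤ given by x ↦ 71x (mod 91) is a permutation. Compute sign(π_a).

Trace 1: π^k(1) = [1, 71, 36, 8, 22, 15, 64] for k=0..6.
Cycle type of π: 12×7 + 1×7; total 14 cycles.
n − c = 91 − 14 = 77; sign = (−1)^77 = -1.

-1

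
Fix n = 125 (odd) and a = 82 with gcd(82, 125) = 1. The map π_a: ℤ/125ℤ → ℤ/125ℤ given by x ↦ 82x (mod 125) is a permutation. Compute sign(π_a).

-1

Trace 118: π^k(118) = [118, 51, 57, 49, 18, 101, 32] for k=0..6.
Cycle lengths of π_82 on ℤ/125ℤ: [20, 20, 20, 20, 20, 4, 4, 4, 4, 4, 4, 1]; 12 cycles in total.
sign(π) = (−1)^{n − #cycles} = (−1)^{125−12} = (−1)^113 = -1.
Via Zolotarev, sign(π_{82}) = (82|125) = -1.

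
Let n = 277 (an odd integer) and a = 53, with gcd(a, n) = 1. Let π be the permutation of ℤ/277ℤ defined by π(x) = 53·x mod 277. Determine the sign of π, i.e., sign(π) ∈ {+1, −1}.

-1

Orbit of 202 under x↦53x: [202, 180, 122, 95, 49, 104, 249]… (length divides ord_277(53)).
The orbit structure of x ↦ 53x mod 277: 2 orbits of sizes [276, 1].
sign(π) = (−1)^{n − #cycles} = (−1)^{277−2} = (−1)^275 = -1.
(53|277)_J = -1 (Zolotarev's lemma cross-check).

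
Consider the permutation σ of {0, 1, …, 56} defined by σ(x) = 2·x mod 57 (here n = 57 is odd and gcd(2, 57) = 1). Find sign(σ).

+1

Trace 25: π^k(25) = [25, 50, 43, 29, 1, 2, 4] for k=0..6.
5 cycles of lengths [18, 18, 18, 2, 1].
sign(π) = (−1)^{n − #cycles} = (−1)^{57−5} = (−1)^52 = +1.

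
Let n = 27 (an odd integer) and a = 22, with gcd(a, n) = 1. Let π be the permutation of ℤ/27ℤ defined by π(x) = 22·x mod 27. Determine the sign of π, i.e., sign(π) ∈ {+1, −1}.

Start at x=4: 4 → 7 → 19 → 13 → 16 → 1 → 22 → … (one orbit).
Decompose π into cycles: lengths [9, 9, 3, 3, 1, 1, 1] (7 cycles, including the fixed point 0).
sign(π) = (−1)^{n − #cycles} = (−1)^{27−7} = (−1)^20 = +1.

+1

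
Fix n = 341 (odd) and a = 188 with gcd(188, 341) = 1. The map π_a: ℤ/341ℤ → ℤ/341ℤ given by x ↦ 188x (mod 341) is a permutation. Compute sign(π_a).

Orbit of 78 under x↦188x: [78, 1, 188, 221, 287]… (length divides ord_341(188)).
The orbit structure of x ↦ 188x mod 341: 77 orbits of sizes [5, 5, 5, 5, 5, 5, 5, 5, 5, 5, 5, 5, 5, 5, 5, 5, 5, 5, 5, 5, 5, 5, 5, 5, 5, 5, 5, 5, 5, 5, 5, 5, 5, 5, 5, 5, 5, 5, 5, 5, 5, 5, 5, 5, 5, 5, 5, 5, 5, 5, 5, 5, 5, 5, 5, 5, 5, 5, 5, 5, 5, 5, 5, 5, 5, 5, 1, 1, 1, 1, 1, 1, 1, 1, 1, 1, 1].
With 77 cycles on 341 points, sign = (−1)^{341−77} = +1.

+1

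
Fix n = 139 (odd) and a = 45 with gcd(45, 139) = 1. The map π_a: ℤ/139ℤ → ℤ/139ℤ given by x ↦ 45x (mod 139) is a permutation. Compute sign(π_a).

Orbit of 100 under x↦45x: [100, 52, 116, 77, 129, 106, 44]… (length divides ord_139(45)).
Decompose π into cycles: lengths [23, 23, 23, 23, 23, 23, 1] (7 cycles, including the fixed point 0).
7 cycles on 139: each ℓ→(−1)^(ℓ−1), product (−1)^132 = +1.
Check: (45/139) = +1 by Zolotarev.

+1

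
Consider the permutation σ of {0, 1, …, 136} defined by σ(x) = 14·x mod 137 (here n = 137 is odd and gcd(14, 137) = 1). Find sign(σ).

+1

Trace 78: π^k(78) = [78, 133, 81, 38, 121, 50, 15] for k=0..6.
Cycle lengths of π_14 on ℤ/137ℤ: [34, 34, 34, 34, 1]; 5 cycles in total.
sign(π) = (−1)^{n − #cycles} = (−1)^{137−5} = (−1)^132 = +1.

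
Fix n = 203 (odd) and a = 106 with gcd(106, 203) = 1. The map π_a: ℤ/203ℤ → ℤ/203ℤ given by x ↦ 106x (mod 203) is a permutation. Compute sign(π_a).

Start at x=162: 162 → 120 → 134 → 197 → 176 → 183 → 113 → … (one orbit).
14 cycles of lengths [28, 28, 28, 28, 28, 28, 28, 1, 1, 1, 1, 1, 1, 1].
Σ(ℓ_i−1) = 203−14 = 189; sign = (−1)^189 = -1.

-1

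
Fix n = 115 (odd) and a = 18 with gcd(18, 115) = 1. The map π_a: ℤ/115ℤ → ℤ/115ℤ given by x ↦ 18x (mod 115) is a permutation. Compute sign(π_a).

Start at x=8: 8 → 29 → 62 → 81 → 78 → 24 → 87 → … (one orbit).
Cycle type of π: 44×2 + 11×2 + 4 + 1; total 6 cycles.
6 cycles on 115: each ℓ→(−1)^(ℓ−1), product (−1)^109 = -1.

-1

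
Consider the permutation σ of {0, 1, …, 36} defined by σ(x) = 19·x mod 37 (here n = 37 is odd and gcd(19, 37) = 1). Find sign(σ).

Orbit of 14 under x↦19x: [14, 7, 22, 11, 24, 12, 6]… (length divides ord_37(19)).
π_19 has 2 disjoint cycles with lengths [36, 1] on {0,…,36}.
With 2 cycles on 37 points, sign = (−1)^{37−2} = -1.
Check: (19/37) = -1 by Zolotarev.

-1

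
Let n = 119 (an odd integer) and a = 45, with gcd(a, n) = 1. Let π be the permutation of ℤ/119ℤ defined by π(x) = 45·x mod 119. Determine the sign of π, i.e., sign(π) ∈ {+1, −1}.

+1

Orbit of 43 under x↦45x: [43, 31, 86, 62, 53, 5, 106]… (length divides ord_119(45)).
The orbit structure of x ↦ 45x mod 119: 5 orbits of sizes [48, 48, 16, 6, 1].
5 cycles on 119: each ℓ→(−1)^(ℓ−1), product (−1)^114 = +1.
Zolotarev: (45|119) = +1, matching the cycle-count sign.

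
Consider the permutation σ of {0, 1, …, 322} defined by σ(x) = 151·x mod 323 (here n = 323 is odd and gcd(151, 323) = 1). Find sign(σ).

Start at x=94: 94 → 305 → 189 → 115 → 246 → 1 → 151 → … (one orbit).
The orbit structure of x ↦ 151x mod 323: 48 orbits of sizes [8, 8, 8, 8, 8, 8, 8, 8, 8, 8, 8, 8, 8, 8, 8, 8, 8, 8, 8, 8, 8, 8, 8, 8, 8, 8, 8, 8, 8, 8, 8, 8, 8, 8, 8, 8, 8, 8, 2, 2, 2, 2, 2, 2, 2, 2, 2, 1].
48 cycles on 323: each ℓ→(−1)^(ℓ−1), product (−1)^275 = -1.
(151|323)_J = -1 (Zolotarev's lemma cross-check).

-1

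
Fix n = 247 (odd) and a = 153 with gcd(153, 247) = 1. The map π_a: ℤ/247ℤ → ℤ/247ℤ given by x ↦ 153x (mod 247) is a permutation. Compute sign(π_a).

+1

Trace 172: π^k(172) = [172, 134, 1, 153, 191, 77] for k=0..5.
Cycle lengths of π_153 on ℤ/247ℤ: [6, 6, 6, 6, 6, 6, 6, 6, 6, 6, 6, 6, 6, 6, 6, 6, 6, 6, 6, 6, 6, 6, 6, 6, 6, 6, 6, 6, 6, 6, 6, 6, 6, 6, 6, 6, 6, 6, 1, 1, 1, 1, 1, 1, 1, 1, 1, 1, 1, 1, 1, 1, 1, 1, 1, 1, 1]; 57 cycles in total.
247 − 57 = 190 transpositions; sign(π) = (−1)^190 = +1.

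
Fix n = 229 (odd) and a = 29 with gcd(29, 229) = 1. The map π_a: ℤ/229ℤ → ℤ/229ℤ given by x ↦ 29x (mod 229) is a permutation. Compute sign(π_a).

Orbit of 165 under x↦29x: [165, 205, 220, 197, 217, 110, 213]… (length divides ord_229(29)).
Cycle lengths of π_29 on ℤ/229ℤ: [228, 1]; 2 cycles in total.
Σ(ℓ_i−1) = 229−2 = 227; sign = (−1)^227 = -1.
Check: (29/229) = -1 by Zolotarev.

-1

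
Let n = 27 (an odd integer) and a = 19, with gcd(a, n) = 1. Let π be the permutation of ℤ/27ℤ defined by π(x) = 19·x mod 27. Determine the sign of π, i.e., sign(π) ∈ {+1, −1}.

+1

Orbit of 1 under x↦19x: [1, 19, 10]… (length divides ord_27(19)).
Cycle lengths of π_19 on ℤ/27ℤ: [3, 3, 3, 3, 3, 3, 1, 1, 1, 1, 1, 1, 1, 1, 1]; 15 cycles in total.
Σ(ℓ_i−1) = 27−15 = 12; sign = (−1)^12 = +1.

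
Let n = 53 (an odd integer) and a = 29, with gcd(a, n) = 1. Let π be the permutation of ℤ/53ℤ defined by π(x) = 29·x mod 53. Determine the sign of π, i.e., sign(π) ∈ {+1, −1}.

+1

Trace 1: π^k(1) = [1, 29, 46, 9, 49, 43, 28] for k=0..6.
Cycle lengths of π_29 on ℤ/53ℤ: [26, 26, 1]; 3 cycles in total.
53 − 3 = 50 transpositions; sign(π) = (−1)^50 = +1.
Zolotarev: (29|53) = +1, matching the cycle-count sign.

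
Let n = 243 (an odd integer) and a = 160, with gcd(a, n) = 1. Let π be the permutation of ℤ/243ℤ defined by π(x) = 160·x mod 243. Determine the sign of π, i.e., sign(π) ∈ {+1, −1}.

+1

Trace 1: π^k(1) = [1, 160, 85, 235, 178, 49, 64] for k=0..6.
Cycle type of π: 81×2 + 27×2 + 9×2 + 3×2 + 1×3; total 11 cycles.
243 − 11 = 232 transpositions; sign(π) = (−1)^232 = +1.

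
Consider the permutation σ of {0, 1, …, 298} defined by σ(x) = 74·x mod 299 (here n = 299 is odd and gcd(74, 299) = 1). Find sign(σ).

Trace 222: π^k(222) = [222, 282, 237, 196, 152, 185, 235] for k=0..6.
10 cycles of lengths [66, 66, 66, 66, 22, 3, 3, 3, 3, 1].
299 − 10 = 289 transpositions; sign(π) = (−1)^289 = -1.
Via Zolotarev, sign(π_{74}) = (74|299) = -1.

-1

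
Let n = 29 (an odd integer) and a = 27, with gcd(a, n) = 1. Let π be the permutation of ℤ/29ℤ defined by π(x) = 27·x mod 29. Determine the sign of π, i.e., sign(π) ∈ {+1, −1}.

-1

Orbit of 23 under x↦27x: [23, 12, 5, 19, 20, 18, 22]… (length divides ord_29(27)).
Cycle lengths of π_27 on ℤ/29ℤ: [28, 1]; 2 cycles in total.
2 cycles on 29: each ℓ→(−1)^(ℓ−1), product (−1)^27 = -1.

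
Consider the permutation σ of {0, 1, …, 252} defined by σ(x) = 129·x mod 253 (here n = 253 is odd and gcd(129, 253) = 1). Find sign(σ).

+1

Start at x=47: 47 → 244 → 104 → 7 → 144 → 107 → 141 → … (one orbit).
Cycle lengths of π_129 on ℤ/253ℤ: [110, 110, 22, 10, 1]; 5 cycles in total.
With 5 cycles on 253 points, sign = (−1)^{253−5} = +1.
Via Zolotarev, sign(π_{129}) = (129|253) = +1.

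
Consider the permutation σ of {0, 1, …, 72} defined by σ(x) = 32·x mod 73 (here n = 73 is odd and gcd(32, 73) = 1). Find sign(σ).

+1

Start at x=4: 4 → 55 → 8 → 37 → 16 → 1 → 32 → … (one orbit).
Decompose π into cycles: lengths [9, 9, 9, 9, 9, 9, 9, 9, 1] (9 cycles, including the fixed point 0).
sign(π) = (−1)^{n − #cycles} = (−1)^{73−9} = (−1)^64 = +1.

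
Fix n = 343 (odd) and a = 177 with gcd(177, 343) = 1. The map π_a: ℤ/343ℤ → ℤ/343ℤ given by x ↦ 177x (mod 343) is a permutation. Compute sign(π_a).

Start at x=324: 324 → 67 → 197 → 226 → 214 → 148 → 128 → … (one orbit).
31 cycles of lengths [21, 21, 21, 21, 21, 21, 21, 21, 21, 21, 21, 21, 21, 21, 3, 3, 3, 3, 3, 3, 3, 3, 3, 3, 3, 3, 3, 3, 3, 3, 1].
sign(π) = (−1)^{n − #cycles} = (−1)^{343−31} = (−1)^312 = +1.
Check: (177/343) = +1 by Zolotarev.

+1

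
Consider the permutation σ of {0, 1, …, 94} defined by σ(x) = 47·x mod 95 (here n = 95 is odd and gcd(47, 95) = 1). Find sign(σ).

-1

Start at x=6: 6 → 92 → 49 → 23 → 36 → 77 → 9 → … (one orbit).
Decompose π into cycles: lengths [36, 36, 9, 9, 4, 1] (6 cycles, including the fixed point 0).
n − c = 95 − 6 = 89; sign = (−1)^89 = -1.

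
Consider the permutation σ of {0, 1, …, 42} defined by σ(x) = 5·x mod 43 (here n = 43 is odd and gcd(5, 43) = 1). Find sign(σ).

-1

Start at x=6: 6 → 30 → 21 → 19 → 9 → 2 → 10 → … (one orbit).
The orbit structure of x ↦ 5x mod 43: 2 orbits of sizes [42, 1].
Σ(ℓ_i−1) = 43−2 = 41; sign = (−1)^41 = -1.
Zolotarev: (5|43) = -1, matching the cycle-count sign.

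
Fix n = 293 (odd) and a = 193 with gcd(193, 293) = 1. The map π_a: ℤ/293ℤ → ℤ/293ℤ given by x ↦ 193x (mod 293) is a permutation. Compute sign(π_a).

Orbit of 40 under x↦193x: [40, 102, 55, 67, 39, 202, 17]… (length divides ord_293(193)).
3 cycles of lengths [146, 146, 1].
293 − 3 = 290 transpositions; sign(π) = (−1)^290 = +1.

+1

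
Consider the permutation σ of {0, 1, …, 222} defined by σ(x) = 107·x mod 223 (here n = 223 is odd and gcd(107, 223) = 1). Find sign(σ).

Trace 26: π^k(26) = [26, 106, 192, 28, 97, 121, 13] for k=0..6.
The orbit structure of x ↦ 107x mod 223: 2 orbits of sizes [222, 1].
2 cycles on 223: each ℓ→(−1)^(ℓ−1), product (−1)^221 = -1.

-1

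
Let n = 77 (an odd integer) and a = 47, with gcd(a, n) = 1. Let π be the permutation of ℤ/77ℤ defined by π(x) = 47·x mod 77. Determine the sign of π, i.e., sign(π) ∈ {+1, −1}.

-1

Trace 16: π^k(16) = [16, 59, 1, 47, 53, 27, 37] for k=0..6.
π_47 has 6 disjoint cycles with lengths [30, 30, 6, 5, 5, 1] on {0,…,76}.
77 − 6 = 71 transpositions; sign(π) = (−1)^71 = -1.
Zolotarev: (47|77) = -1, matching the cycle-count sign.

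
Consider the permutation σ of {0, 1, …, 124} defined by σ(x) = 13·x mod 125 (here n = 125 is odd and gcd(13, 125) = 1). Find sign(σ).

Start at x=64: 64 → 82 → 66 → 108 → 29 → 2 → 26 → … (one orbit).
4 cycles of lengths [100, 20, 4, 1].
Σ(ℓ_i−1) = 125−4 = 121; sign = (−1)^121 = -1.

-1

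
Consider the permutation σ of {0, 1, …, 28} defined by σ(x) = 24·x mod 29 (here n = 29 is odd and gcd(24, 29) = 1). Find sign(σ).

Orbit of 7 under x↦24x: [7, 23, 1, 24, 25, 20, 16]… (length divides ord_29(24)).
The orbit structure of x ↦ 24x mod 29: 5 orbits of sizes [7, 7, 7, 7, 1].
29 − 5 = 24 transpositions; sign(π) = (−1)^24 = +1.
(24|29)_J = +1 (Zolotarev's lemma cross-check).

+1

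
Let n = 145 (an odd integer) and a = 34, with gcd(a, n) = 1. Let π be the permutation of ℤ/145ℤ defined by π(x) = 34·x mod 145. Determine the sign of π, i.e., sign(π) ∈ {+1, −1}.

+1

Trace 16: π^k(16) = [16, 109, 81, 144, 111, 4, 136] for k=0..6.
Cycle type of π: 14×10 + 2×2 + 1; total 13 cycles.
n − c = 145 − 13 = 132; sign = (−1)^132 = +1.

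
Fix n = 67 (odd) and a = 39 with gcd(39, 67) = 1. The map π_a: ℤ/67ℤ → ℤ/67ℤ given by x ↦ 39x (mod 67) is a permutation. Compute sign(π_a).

Orbit of 35 under x↦39x: [35, 25, 37, 36, 64, 17, 60]… (length divides ord_67(39)).
The orbit structure of x ↦ 39x mod 67: 3 orbits of sizes [33, 33, 1].
sign(π) = (−1)^{n − #cycles} = (−1)^{67−3} = (−1)^64 = +1.
Check: (39/67) = +1 by Zolotarev.

+1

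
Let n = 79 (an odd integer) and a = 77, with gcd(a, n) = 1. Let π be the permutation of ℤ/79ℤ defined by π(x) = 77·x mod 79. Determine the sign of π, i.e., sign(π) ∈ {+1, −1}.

-1

Start at x=23: 23 → 33 → 13 → 53 → 52 → 54 → 50 → … (one orbit).
2 cycles of lengths [78, 1].
Σ(ℓ_i−1) = 79−2 = 77; sign = (−1)^77 = -1.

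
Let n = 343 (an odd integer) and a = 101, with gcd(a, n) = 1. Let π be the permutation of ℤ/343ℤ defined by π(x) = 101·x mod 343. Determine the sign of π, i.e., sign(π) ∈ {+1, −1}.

-1

Start at x=151: 151 → 159 → 281 → 255 → 30 → 286 → 74 → … (one orbit).
Decompose π into cycles: lengths [294, 42, 6, 1] (4 cycles, including the fixed point 0).
343 − 4 = 339 transpositions; sign(π) = (−1)^339 = -1.
Via Zolotarev, sign(π_{101}) = (101|343) = -1.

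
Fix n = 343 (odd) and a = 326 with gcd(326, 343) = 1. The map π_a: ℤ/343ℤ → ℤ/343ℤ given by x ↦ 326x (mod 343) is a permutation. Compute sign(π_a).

+1

Orbit of 324 under x↦326x: [324, 323, 340, 51, 162, 333, 170]… (length divides ord_343(326)).
The orbit structure of x ↦ 326x mod 343: 7 orbits of sizes [147, 147, 21, 21, 3, 3, 1].
n − c = 343 − 7 = 336; sign = (−1)^336 = +1.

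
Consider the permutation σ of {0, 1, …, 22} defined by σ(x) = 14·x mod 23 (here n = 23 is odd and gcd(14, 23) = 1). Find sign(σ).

-1

Start at x=15: 15 → 3 → 19 → 13 → 21 → 18 → 22 → … (one orbit).
Cycle lengths of π_14 on ℤ/23ℤ: [22, 1]; 2 cycles in total.
2 cycles on 23: each ℓ→(−1)^(ℓ−1), product (−1)^21 = -1.
Check: (14/23) = -1 by Zolotarev.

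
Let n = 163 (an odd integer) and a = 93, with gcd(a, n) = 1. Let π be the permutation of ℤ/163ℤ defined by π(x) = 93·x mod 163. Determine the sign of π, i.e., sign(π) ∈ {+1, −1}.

+1

Start at x=156: 156 → 1 → 93 → 10 → 115 → 100 → 9 → … (one orbit).
π_93 has 3 disjoint cycles with lengths [81, 81, 1] on {0,…,162}.
163 − 3 = 160 transpositions; sign(π) = (−1)^160 = +1.
Via Zolotarev, sign(π_{93}) = (93|163) = +1.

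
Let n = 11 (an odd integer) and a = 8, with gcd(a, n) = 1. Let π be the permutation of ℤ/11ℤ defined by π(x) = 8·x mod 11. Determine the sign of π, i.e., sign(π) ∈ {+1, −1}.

Orbit of 4 under x↦8x: [4, 10, 3, 2, 5, 7, 1]… (length divides ord_11(8)).
The orbit structure of x ↦ 8x mod 11: 2 orbits of sizes [10, 1].
sign(π) = (−1)^{n − #cycles} = (−1)^{11−2} = (−1)^9 = -1.
Via Zolotarev, sign(π_{8}) = (8|11) = -1.

-1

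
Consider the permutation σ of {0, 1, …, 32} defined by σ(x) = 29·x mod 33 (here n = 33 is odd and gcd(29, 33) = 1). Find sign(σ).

Orbit of 29 under x↦29x: [29, 16, 2, 25, 32, 4, 17]… (length divides ord_33(29)).
Cycle lengths of π_29 on ℤ/33ℤ: [10, 10, 10, 2, 1]; 5 cycles in total.
sign(π) = (−1)^{n − #cycles} = (−1)^{33−5} = (−1)^28 = +1.
The Jacobi symbol (29|33) = +1 (Zolotarev) agrees.

+1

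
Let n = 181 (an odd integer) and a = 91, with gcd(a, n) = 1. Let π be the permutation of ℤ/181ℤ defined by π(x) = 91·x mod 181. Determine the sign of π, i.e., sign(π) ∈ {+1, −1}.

Start at x=6: 6 → 3 → 92 → 46 → 23 → 102 → 51 → … (one orbit).
Cycle lengths of π_91 on ℤ/181ℤ: [180, 1]; 2 cycles in total.
Σ(ℓ_i−1) = 181−2 = 179; sign = (−1)^179 = -1.
(91|181)_J = -1 (Zolotarev's lemma cross-check).

-1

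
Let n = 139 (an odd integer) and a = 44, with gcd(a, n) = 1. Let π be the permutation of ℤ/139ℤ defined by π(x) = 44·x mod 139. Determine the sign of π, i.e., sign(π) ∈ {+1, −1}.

Start at x=52: 52 → 64 → 36 → 55 → 57 → 6 → 125 → … (one orbit).
The orbit structure of x ↦ 44x mod 139: 7 orbits of sizes [23, 23, 23, 23, 23, 23, 1].
139 − 7 = 132 transpositions; sign(π) = (−1)^132 = +1.

+1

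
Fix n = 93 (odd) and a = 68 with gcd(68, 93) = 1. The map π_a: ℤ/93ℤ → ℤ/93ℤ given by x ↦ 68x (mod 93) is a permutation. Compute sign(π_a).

Start at x=25: 25 → 26 → 1 → 68 → 67 → 92 → 25 (one orbit).
Decompose π into cycles: lengths [6, 6, 6, 6, 6, 6, 6, 6, 6, 6, 6, 6, 6, 6, 6, 2, 1] (17 cycles, including the fixed point 0).
sign(π) = (−1)^{n − #cycles} = (−1)^{93−17} = (−1)^76 = +1.
Via Zolotarev, sign(π_{68}) = (68|93) = +1.

+1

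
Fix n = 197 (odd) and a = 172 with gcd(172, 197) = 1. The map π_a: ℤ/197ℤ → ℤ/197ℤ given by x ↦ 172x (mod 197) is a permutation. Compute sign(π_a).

Trace 104: π^k(104) = [104, 158, 187, 53, 54, 29, 63] for k=0..6.
Cycle lengths of π_172 on ℤ/197ℤ: [49, 49, 49, 49, 1]; 5 cycles in total.
5 cycles on 197: each ℓ→(−1)^(ℓ−1), product (−1)^192 = +1.
Via Zolotarev, sign(π_{172}) = (172|197) = +1.

+1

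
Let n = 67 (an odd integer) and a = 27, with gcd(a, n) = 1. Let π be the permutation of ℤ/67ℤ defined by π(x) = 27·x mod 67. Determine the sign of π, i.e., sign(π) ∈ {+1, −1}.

-1

Orbit of 24 under x↦27x: [24, 45, 9, 42, 62, 66, 40]… (length divides ord_67(27)).
Decompose π into cycles: lengths [22, 22, 22, 1] (4 cycles, including the fixed point 0).
67 − 4 = 63 transpositions; sign(π) = (−1)^63 = -1.
The Jacobi symbol (27|67) = -1 (Zolotarev) agrees.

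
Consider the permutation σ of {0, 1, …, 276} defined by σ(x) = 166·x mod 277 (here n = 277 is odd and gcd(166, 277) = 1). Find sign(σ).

Start at x=65: 65 → 264 → 58 → 210 → 235 → 230 → 231 → … (one orbit).
Cycle type of π: 276 + 1; total 2 cycles.
277 − 2 = 275 transpositions; sign(π) = (−1)^275 = -1.
Check: (166/277) = -1 by Zolotarev.

-1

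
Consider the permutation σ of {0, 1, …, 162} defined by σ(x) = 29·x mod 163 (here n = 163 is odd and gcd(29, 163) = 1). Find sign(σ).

-1

Orbit of 58 under x↦29x: [58, 52, 41, 48, 88, 107, 6]… (length divides ord_163(29)).
The orbit structure of x ↦ 29x mod 163: 2 orbits of sizes [162, 1].
2 cycles on 163: each ℓ→(−1)^(ℓ−1), product (−1)^161 = -1.
Check: (29/163) = -1 by Zolotarev.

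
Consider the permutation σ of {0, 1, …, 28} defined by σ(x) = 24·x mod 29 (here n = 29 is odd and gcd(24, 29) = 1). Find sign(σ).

Orbit of 16 under x↦24x: [16, 7, 23, 1, 24, 25, 20]… (length divides ord_29(24)).
The orbit structure of x ↦ 24x mod 29: 5 orbits of sizes [7, 7, 7, 7, 1].
n − c = 29 − 5 = 24; sign = (−1)^24 = +1.
The Jacobi symbol (24|29) = +1 (Zolotarev) agrees.

+1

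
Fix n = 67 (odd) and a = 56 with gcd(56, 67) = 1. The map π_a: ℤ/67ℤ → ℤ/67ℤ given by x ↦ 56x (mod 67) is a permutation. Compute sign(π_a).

+1

Trace 17: π^k(17) = [17, 14, 47, 19, 59, 21, 37] for k=0..6.
π_56 has 3 disjoint cycles with lengths [33, 33, 1] on {0,…,66}.
3 cycles on 67: each ℓ→(−1)^(ℓ−1), product (−1)^64 = +1.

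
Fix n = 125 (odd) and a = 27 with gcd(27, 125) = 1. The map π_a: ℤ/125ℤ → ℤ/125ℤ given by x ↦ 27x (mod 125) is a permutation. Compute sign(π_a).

Trace 54: π^k(54) = [54, 83, 116, 7, 64, 103, 31] for k=0..6.
Cycle type of π: 100 + 20 + 4 + 1; total 4 cycles.
125 − 4 = 121 transpositions; sign(π) = (−1)^121 = -1.
The Jacobi symbol (27|125) = -1 (Zolotarev) agrees.

-1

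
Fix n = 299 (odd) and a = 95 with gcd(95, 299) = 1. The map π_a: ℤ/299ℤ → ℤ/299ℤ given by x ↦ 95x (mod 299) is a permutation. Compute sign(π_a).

+1

Start at x=133: 133 → 77 → 139 → 49 → 170 → 4 → 81 → … (one orbit).
The orbit structure of x ↦ 95x mod 299: 9 orbits of sizes [66, 66, 66, 66, 11, 11, 6, 6, 1].
Σ(ℓ_i−1) = 299−9 = 290; sign = (−1)^290 = +1.
Via Zolotarev, sign(π_{95}) = (95|299) = +1.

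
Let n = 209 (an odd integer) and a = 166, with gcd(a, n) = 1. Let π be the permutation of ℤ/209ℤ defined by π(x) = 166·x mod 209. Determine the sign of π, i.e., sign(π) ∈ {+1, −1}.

-1

Start at x=23: 23 → 56 → 100 → 89 → 144 → 78 → 199 → … (one orbit).
π_166 has 22 disjoint cycles with lengths [18, 18, 18, 18, 18, 18, 18, 18, 18, 18, 18, 1, 1, 1, 1, 1, 1, 1, 1, 1, 1, 1] on {0,…,208}.
With 22 cycles on 209 points, sign = (−1)^{209−22} = -1.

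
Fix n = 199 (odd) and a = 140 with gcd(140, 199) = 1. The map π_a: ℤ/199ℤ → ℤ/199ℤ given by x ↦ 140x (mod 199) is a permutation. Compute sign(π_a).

Orbit of 63 under x↦140x: [63, 64, 5, 103, 92, 144, 61]… (length divides ord_199(140)).
7 cycles of lengths [33, 33, 33, 33, 33, 33, 1].
199 − 7 = 192 transpositions; sign(π) = (−1)^192 = +1.
Check: (140/199) = +1 by Zolotarev.

+1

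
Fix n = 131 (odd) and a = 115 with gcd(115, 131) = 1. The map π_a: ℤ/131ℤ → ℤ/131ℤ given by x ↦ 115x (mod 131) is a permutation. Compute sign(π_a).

-1

Trace 77: π^k(77) = [77, 78, 62, 56, 21, 57, 5] for k=0..6.
Cycle type of π: 130 + 1; total 2 cycles.
n − c = 131 − 2 = 129; sign = (−1)^129 = -1.
(115|131)_J = -1 (Zolotarev's lemma cross-check).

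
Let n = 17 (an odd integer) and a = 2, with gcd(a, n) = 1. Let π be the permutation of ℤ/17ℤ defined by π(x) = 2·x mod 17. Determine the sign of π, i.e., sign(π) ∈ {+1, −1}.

Orbit of 1 under x↦2x: [1, 2, 4, 8, 16, 15, 13]… (length divides ord_17(2)).
The orbit structure of x ↦ 2x mod 17: 3 orbits of sizes [8, 8, 1].
Σ(ℓ_i−1) = 17−3 = 14; sign = (−1)^14 = +1.

+1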